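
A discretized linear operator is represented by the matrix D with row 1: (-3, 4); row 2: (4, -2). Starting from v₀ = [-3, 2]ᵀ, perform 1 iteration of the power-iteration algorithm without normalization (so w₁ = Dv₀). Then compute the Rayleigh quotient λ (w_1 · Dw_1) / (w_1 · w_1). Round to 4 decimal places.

w1 = Dv₀ = ((-3)·(-3) + 4·2; 4·(-3) + (-2)·2) = (17, -16)
Dw1 = (-115, 100)
w1·Dw1 = 17·(-115) + (-16)·100 = -3555; w1·w1 = 17·17 + (-16)·(-16) = 545
λ ≈ -3555/545 = -6.5229

-6.5229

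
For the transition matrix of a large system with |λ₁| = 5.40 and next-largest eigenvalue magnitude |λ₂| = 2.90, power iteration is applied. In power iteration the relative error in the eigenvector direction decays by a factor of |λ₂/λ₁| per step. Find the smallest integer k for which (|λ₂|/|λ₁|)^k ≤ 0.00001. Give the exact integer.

19

|λ₂/λ₁| = 2.90/5.40 = 0.53704
Need k ≥ ln(0.00001) / ln(0.53704) = -11.5129 / -0.6217 ≈ 18.519
Smallest integer k satisfying the bound: 19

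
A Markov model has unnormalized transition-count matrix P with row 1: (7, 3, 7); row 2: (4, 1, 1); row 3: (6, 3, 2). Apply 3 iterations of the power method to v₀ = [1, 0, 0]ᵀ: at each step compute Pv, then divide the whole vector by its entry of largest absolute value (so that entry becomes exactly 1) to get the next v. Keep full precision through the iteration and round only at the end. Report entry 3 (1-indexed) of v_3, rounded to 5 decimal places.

Pv0 = (7.000000, 4.000000, 6.000000); divide by 7.000000 → v1 = (1.000000, 0.571429, 0.857143)
Pv1 = (14.714286, 5.428571, 9.428571); divide by 14.714286 → v2 = (1.000000, 0.368932, 0.640777)
Pv2 = (12.592233, 5.009709, 8.388350); divide by 12.592233 → v3 = (1.000000, 0.397841, 0.666153)
Requested entry of v3: 864/1297 = 0.66615

0.66615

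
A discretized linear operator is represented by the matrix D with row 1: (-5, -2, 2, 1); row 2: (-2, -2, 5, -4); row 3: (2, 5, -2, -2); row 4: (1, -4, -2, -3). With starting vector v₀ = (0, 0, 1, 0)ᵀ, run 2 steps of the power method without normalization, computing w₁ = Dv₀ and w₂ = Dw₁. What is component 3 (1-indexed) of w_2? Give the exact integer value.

37

w1 = Dv₀ = ((-5)·0 + (-2)·0 + 2·1 + 1·0; (-2)·0 + (-2)·0 + 5·1 + (-4)·0; 2·0 + 5·0 + (-2)·1 + (-2)·0; 1·0 + (-4)·0 + (-2)·1 + (-3)·0) = (2, 5, -2, -2)
w2 = Dw1 = ((-5)·2 + (-2)·5 + 2·(-2) + 1·(-2); (-2)·2 + (-2)·5 + 5·(-2) + (-4)·(-2); 2·2 + 5·5 + (-2)·(-2) + (-2)·(-2); 1·2 + (-4)·5 + (-2)·(-2) + (-3)·(-2)) = (-26, -16, 37, -8)
The requested component of w2 is 37.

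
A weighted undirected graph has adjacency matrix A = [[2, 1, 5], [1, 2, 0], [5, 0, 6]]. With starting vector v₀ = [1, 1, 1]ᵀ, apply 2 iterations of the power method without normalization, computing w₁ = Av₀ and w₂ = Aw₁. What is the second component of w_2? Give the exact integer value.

14

w1 = Av₀ = (2·1 + 1·1 + 5·1; 1·1 + 2·1 + 0·1; 5·1 + 0·1 + 6·1) = (8, 3, 11)
w2 = Aw1 = (2·8 + 1·3 + 5·11; 1·8 + 2·3 + 0·11; 5·8 + 0·3 + 6·11) = (74, 14, 106)
The requested component of w2 is 14.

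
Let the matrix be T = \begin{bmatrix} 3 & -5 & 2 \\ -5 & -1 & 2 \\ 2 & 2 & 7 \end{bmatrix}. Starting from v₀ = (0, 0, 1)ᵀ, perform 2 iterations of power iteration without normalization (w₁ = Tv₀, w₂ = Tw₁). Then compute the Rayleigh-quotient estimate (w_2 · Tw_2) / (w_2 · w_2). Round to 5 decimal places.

7.62750

w1 = Tv₀ = (3·0 + (-5)·0 + 2·1; (-5)·0 + (-1)·0 + 2·1; 2·0 + 2·0 + 7·1) = (2, 2, 7)
w2 = Tw1 = (3·2 + (-5)·2 + 2·7; (-5)·2 + (-1)·2 + 2·7; 2·2 + 2·2 + 7·7) = (10, 2, 57)
Tw2 = (134, 62, 423)
w2·Tw2 = 10·134 + 2·62 + 57·423 = 25575; w2·w2 = 10·10 + 2·2 + 57·57 = 3353
λ ≈ 25575/3353 = 7.62750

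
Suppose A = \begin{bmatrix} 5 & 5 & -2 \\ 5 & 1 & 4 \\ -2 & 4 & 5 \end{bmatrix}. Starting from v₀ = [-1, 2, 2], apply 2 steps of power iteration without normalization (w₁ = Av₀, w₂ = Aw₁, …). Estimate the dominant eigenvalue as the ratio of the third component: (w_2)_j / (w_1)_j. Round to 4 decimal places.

w1 = Av₀ = (5·(-1) + 5·2 + (-2)·2; 5·(-1) + 1·2 + 4·2; (-2)·(-1) + 4·2 + 5·2) = (1, 5, 20)
w2 = Aw1 = (5·1 + 5·5 + (-2)·20; 5·1 + 1·5 + 4·20; (-2)·1 + 4·5 + 5·20) = (-10, 90, 118)
Ratio at component: 118 / 20 = 5.9000

λ ≈ 5.9000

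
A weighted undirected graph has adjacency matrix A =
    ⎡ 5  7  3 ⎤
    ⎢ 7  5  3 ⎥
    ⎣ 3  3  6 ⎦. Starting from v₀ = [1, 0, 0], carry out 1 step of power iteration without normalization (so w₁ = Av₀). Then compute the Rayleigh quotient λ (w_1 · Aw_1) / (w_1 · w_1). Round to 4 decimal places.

w1 = Av₀ = (5, 7, 3)
Aw1 = (83, 79, 54)
w1·Aw1 = 5·83 + 7·79 + 3·54 = 1130; w1·w1 = 5·5 + 7·7 + 3·3 = 83
λ ≈ 1130/83 = 13.6145

13.6145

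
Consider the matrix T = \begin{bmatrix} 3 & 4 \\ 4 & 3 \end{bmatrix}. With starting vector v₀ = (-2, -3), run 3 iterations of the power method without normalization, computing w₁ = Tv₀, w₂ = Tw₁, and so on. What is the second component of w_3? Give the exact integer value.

w1 = Tv₀ = (3·(-2) + 4·(-3); 4·(-2) + 3·(-3)) = (-18, -17)
w2 = Tw1 = (3·(-18) + 4·(-17); 4·(-18) + 3·(-17)) = (-122, -123)
w3 = Tw2 = (-858, -857)
The requested component of w3 is -857.

-857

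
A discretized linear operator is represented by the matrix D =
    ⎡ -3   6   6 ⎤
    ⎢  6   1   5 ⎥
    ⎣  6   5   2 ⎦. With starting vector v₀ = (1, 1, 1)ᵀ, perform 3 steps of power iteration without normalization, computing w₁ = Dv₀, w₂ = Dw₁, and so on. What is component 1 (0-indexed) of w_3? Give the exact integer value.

w1 = Dv₀ = ((-3)·1 + 6·1 + 6·1; 6·1 + 1·1 + 5·1; 6·1 + 5·1 + 2·1) = (9, 12, 13)
w2 = Dw1 = ((-3)·9 + 6·12 + 6·13; 6·9 + 1·12 + 5·13; 6·9 + 5·12 + 2·13) = (123, 131, 140)
w3 = Dw2 = (1257, 1569, 1673)
The requested component of w3 is 1569.

1569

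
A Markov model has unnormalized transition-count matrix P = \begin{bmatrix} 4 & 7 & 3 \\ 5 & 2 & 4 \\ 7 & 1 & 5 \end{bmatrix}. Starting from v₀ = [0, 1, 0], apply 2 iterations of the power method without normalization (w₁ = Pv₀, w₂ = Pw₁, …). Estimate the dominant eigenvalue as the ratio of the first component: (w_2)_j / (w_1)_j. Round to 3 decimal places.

6.429

w1 = Pv₀ = (4·0 + 7·1 + 3·0; 5·0 + 2·1 + 4·0; 7·0 + 1·1 + 5·0) = (7, 2, 1)
w2 = Pw1 = (4·7 + 7·2 + 3·1; 5·7 + 2·2 + 4·1; 7·7 + 1·2 + 5·1) = (45, 43, 56)
Ratio at component: 45 / 7 = 6.429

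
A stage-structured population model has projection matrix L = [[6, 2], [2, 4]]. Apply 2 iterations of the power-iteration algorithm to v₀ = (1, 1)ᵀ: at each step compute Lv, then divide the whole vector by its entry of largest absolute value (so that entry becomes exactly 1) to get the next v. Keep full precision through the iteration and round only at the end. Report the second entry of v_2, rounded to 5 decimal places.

Lv0 = (8.000000, 6.000000); divide by 8.000000 → v1 = (1.000000, 0.750000)
Lv1 = (7.500000, 5.000000); divide by 7.500000 → v2 = (1.000000, 0.666667)
Requested entry of v2: 40/60 = 0.66667

0.66667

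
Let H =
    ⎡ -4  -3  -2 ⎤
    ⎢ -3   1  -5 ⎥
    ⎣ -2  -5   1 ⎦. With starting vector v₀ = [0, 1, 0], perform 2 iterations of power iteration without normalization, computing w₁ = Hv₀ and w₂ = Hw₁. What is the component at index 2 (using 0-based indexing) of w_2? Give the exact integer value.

-4

w1 = Hv₀ = ((-4)·0 + (-3)·1 + (-2)·0; (-3)·0 + 1·1 + (-5)·0; (-2)·0 + (-5)·1 + 1·0) = (-3, 1, -5)
w2 = Hw1 = ((-4)·(-3) + (-3)·1 + (-2)·(-5); (-3)·(-3) + 1·1 + (-5)·(-5); (-2)·(-3) + (-5)·1 + 1·(-5)) = (19, 35, -4)
The requested component of w2 is -4.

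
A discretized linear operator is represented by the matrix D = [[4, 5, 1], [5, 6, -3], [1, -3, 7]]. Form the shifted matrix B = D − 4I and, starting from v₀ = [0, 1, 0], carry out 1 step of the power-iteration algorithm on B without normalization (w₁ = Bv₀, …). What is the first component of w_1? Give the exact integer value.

5

B = D − 4I has rows (0, 5, 1); (5, 2, -3); (1, -3, 3)
w1 = Bv₀ = (0·0 + 5·1 + 1·0; 5·0 + 2·1 + (-3)·0; 1·0 + (-3)·1 + 3·0) = (5, 2, -3)
Requested component of w1: 5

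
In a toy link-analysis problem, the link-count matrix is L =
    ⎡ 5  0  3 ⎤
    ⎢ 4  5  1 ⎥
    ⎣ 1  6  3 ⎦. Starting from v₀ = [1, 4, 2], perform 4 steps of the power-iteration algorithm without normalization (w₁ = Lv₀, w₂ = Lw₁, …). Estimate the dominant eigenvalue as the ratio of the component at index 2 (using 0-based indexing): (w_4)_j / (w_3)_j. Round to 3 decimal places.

λ ≈ 8.923

w1 = Lv₀ = (11, 26, 31)
w2 = Lw1 = (148, 205, 260)
w3 = Lw2 = (1520, 1877, 2158)
w4 = Lw3 = (14074, 17623, 19256)
Ratio at component: 19256 / 2158 = 8.923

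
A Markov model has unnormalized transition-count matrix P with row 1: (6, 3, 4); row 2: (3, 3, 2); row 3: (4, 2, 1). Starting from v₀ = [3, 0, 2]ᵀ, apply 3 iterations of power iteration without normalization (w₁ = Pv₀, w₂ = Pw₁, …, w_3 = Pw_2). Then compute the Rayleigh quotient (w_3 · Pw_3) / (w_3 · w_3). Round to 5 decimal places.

w1 = Pv₀ = (6·3 + 3·0 + 4·2; 3·3 + 3·0 + 2·2; 4·3 + 2·0 + 1·2) = (26, 13, 14)
w2 = Pw1 = (6·26 + 3·13 + 4·14; 3·26 + 3·13 + 2·14; 4·26 + 2·13 + 1·14) = (251, 145, 144)
w3 = Pw2 = (2517, 1476, 1438)
Pw3 = (25282, 14855, 14458)
w3·Pw3 = 2517·25282 + 1476·14855 + 1438·14458 = 106351378; w3·w3 = 2517·2517 + 1476·1476 + 1438·1438 = 10581709
λ ≈ 106351378/10581709 = 10.05049

λ ≈ 10.05049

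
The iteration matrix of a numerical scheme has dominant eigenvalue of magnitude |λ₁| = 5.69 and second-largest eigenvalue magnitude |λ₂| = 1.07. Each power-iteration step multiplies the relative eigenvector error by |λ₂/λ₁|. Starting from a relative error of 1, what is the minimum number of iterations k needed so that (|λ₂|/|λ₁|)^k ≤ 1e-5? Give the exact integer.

|λ₂/λ₁| = 1.07/5.69 = 0.18805
Need k ≥ ln(1e-5) / ln(0.18805) = -11.5129 / -1.6711 ≈ 6.890
Smallest integer k satisfying the bound: 7

7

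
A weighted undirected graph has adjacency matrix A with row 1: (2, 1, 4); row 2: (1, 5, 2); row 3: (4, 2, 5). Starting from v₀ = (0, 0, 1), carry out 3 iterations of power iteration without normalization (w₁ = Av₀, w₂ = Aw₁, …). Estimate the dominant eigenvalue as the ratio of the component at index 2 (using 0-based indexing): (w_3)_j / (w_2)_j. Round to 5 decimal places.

w1 = Av₀ = (4, 2, 5)
w2 = Aw1 = (30, 24, 45)
w3 = Aw2 = (264, 240, 393)
Ratio at component: 393 / 45 = 8.73333

8.73333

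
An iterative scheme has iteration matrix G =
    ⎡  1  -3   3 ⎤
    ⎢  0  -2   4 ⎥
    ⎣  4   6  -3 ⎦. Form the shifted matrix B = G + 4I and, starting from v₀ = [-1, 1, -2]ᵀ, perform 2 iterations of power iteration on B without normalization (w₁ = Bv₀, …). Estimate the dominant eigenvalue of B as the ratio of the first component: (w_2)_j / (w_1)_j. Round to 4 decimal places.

3.7143

B = G + 4I has rows (5, -3, 3); (0, 2, 4); (4, 6, 1)
w1 = Bv₀ = (5·(-1) + (-3)·1 + 3·(-2); 0·(-1) + 2·1 + 4·(-2); 4·(-1) + 6·1 + 1·(-2)) = (-14, -6, 0)
w2 = Bw1 = (5·(-14) + (-3)·(-6) + 3·0; 0·(-14) + 2·(-6) + 4·0; 4·(-14) + 6·(-6) + 1·0) = (-52, -12, -92)
Ratio: -52/-14 = 3.7143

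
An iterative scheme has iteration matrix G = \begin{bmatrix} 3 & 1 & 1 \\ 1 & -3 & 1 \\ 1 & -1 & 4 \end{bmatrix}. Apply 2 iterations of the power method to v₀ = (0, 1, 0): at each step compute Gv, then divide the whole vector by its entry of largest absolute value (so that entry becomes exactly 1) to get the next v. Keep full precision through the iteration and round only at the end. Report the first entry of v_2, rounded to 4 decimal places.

Gv0 = (1.00000, -3.00000, -1.00000); divide by -3.00000 → v1 = (-0.33333, 1.00000, 0.33333)
Gv1 = (0.33333, -3.00000, 0.00000); divide by -3.00000 → v2 = (-0.11111, 1.00000, 0.00000)
Requested entry of v2: -1/9 = -0.1111

-0.1111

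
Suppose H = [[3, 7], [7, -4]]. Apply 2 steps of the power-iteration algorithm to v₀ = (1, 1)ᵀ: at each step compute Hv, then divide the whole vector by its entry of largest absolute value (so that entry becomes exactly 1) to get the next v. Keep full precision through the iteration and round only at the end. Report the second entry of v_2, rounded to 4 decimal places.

1.0000

Hv0 = (10.00000, 3.00000); divide by 10.00000 → v1 = (1.00000, 0.30000)
Hv1 = (5.10000, 5.80000); divide by 5.80000 → v2 = (0.87931, 1.00000)
Requested entry of v2: 58/58 = 1.0000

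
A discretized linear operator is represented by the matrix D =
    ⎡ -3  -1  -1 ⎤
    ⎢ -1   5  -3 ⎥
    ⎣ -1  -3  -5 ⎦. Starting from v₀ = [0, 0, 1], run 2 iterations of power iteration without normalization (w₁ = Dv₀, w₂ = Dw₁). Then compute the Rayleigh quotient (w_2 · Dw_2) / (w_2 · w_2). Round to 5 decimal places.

w1 = Dv₀ = (-1, -3, -5)
w2 = Dw1 = (11, 1, 35)
Dw2 = (-69, -111, -189)
w2·Dw2 = 11·(-69) + 1·(-111) + 35·(-189) = -7485; w2·w2 = 11·11 + 1·1 + 35·35 = 1347
λ ≈ -7485/1347 = -5.55679

-5.55679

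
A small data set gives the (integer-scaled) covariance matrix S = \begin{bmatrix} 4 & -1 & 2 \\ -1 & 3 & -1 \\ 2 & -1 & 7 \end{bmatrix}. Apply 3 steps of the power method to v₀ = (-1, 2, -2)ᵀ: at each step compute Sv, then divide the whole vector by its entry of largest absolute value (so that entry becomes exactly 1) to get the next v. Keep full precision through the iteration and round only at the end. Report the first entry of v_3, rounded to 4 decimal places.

0.5382

Sv0 = (-10.00000, 9.00000, -18.00000); divide by -18.00000 → v1 = (0.55556, -0.50000, 1.00000)
Sv1 = (4.72222, -3.05556, 8.61111); divide by 8.61111 → v2 = (0.54839, -0.35484, 1.00000)
Sv2 = (4.54839, -2.61290, 8.45161); divide by 8.45161 → v3 = (0.53817, -0.30916, 1.00000)
Requested entry of v3: -705/-1310 = 0.5382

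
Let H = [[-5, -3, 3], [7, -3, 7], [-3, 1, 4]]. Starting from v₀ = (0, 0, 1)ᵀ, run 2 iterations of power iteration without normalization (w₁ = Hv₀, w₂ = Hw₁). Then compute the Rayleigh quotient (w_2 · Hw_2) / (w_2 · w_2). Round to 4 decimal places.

λ ≈ -2.5707

w1 = Hv₀ = ((-5)·0 + (-3)·0 + 3·1; 7·0 + (-3)·0 + 7·1; (-3)·0 + 1·0 + 4·1) = (3, 7, 4)
w2 = Hw1 = ((-5)·3 + (-3)·7 + 3·4; 7·3 + (-3)·7 + 7·4; (-3)·3 + 1·7 + 4·4) = (-24, 28, 14)
Hw2 = (78, -154, 156)
w2·Hw2 = (-24)·78 + 28·(-154) + 14·156 = -4000; w2·w2 = (-24)·(-24) + 28·28 + 14·14 = 1556
λ ≈ -4000/1556 = -2.5707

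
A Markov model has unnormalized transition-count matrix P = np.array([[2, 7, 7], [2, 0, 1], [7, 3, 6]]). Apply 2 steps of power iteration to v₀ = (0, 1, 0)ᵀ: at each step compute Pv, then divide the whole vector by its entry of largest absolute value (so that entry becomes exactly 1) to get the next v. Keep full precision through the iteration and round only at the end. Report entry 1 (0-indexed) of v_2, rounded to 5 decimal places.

Pv0 = (7.000000, 0.000000, 3.000000); divide by 7.000000 → v1 = (1.000000, 0.000000, 0.428571)
Pv1 = (5.000000, 2.428571, 9.571429); divide by 9.571429 → v2 = (0.522388, 0.253731, 1.000000)
Requested entry of v2: 17/67 = 0.25373

0.25373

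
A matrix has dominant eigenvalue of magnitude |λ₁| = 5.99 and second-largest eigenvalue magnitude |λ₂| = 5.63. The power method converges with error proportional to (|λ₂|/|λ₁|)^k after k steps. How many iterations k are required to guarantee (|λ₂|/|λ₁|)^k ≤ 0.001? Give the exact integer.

|λ₂/λ₁| = 5.63/5.99 = 0.93990
Need k ≥ ln(0.001) / ln(0.93990) = -6.9078 / -0.0620 ≈ 111.448
Smallest integer k satisfying the bound: 112

112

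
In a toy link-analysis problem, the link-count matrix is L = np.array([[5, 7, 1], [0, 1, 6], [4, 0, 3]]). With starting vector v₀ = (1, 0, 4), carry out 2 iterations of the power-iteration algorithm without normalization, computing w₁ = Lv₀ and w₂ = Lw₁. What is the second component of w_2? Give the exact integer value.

120

w1 = Lv₀ = (9, 24, 16)
w2 = Lw1 = (229, 120, 84)
The requested component of w2 is 120.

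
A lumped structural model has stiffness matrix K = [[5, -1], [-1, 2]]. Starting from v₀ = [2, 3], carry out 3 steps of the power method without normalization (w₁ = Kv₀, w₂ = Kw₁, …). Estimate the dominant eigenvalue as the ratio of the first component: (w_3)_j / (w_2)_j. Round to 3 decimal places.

4.968

w1 = Kv₀ = (5·2 + (-1)·3; (-1)·2 + 2·3) = (7, 4)
w2 = Kw1 = (5·7 + (-1)·4; (-1)·7 + 2·4) = (31, 1)
w3 = Kw2 = (154, -29)
Ratio at component: 154 / 31 = 4.968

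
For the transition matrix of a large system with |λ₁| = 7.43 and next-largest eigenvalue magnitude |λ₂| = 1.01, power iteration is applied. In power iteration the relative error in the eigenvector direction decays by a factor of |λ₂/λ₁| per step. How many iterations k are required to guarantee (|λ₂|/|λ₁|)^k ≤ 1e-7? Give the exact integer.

9

|λ₂/λ₁| = 1.01/7.43 = 0.13594
Need k ≥ ln(1e-7) / ln(0.13594) = -16.1181 / -1.9956 ≈ 8.077
Smallest integer k satisfying the bound: 9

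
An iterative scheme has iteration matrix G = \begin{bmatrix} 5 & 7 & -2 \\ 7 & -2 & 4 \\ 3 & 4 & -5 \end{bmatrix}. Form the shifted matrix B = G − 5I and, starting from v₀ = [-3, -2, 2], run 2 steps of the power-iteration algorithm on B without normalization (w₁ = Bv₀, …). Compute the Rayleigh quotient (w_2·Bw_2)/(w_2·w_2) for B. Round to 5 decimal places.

B = G − 5I has rows (0, 7, -2); (7, -7, 4); (3, 4, -10)
w1 = Bv₀ = (0·(-3) + 7·(-2) + (-2)·2; 7·(-3) + (-7)·(-2) + 4·2; 3·(-3) + 4·(-2) + (-10)·2) = (-18, 1, -37)
w2 = Bw1 = (0·(-18) + 7·1 + (-2)·(-37); 7·(-18) + (-7)·1 + 4·(-37); 3·(-18) + 4·1 + (-10)·(-37)) = (81, -281, 320)
Bw2 = (-2607, 3814, -4081)
w2·Bw2 = -2588821; w2·w2 = 187922; μ ≈ -2588821/187922 = -13.77604

-13.77604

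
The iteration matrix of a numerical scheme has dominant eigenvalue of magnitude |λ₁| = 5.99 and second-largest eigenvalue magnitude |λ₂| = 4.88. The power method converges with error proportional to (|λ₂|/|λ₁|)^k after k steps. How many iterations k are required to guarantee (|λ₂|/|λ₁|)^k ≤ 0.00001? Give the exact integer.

57

|λ₂/λ₁| = 4.88/5.99 = 0.81469
Need k ≥ ln(0.00001) / ln(0.81469) = -11.5129 / -0.2049 ≈ 56.175
Smallest integer k satisfying the bound: 57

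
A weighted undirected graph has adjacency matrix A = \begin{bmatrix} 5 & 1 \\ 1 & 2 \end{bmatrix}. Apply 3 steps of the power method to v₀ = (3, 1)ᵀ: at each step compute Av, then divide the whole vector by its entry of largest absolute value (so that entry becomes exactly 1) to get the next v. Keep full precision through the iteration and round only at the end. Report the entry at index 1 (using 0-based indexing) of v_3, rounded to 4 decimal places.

0.3038

Av0 = (16.00000, 5.00000); divide by 16.00000 → v1 = (1.00000, 0.31250)
Av1 = (5.31250, 1.62500); divide by 5.31250 → v2 = (1.00000, 0.30588)
Av2 = (5.30588, 1.61176); divide by 5.30588 → v3 = (1.00000, 0.30377)
Requested entry of v3: 137/451 = 0.3038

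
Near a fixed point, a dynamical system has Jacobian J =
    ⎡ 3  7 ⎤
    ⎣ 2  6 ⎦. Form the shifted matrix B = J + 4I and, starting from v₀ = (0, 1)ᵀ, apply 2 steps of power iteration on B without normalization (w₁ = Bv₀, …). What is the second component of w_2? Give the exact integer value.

114

B = J + 4I has rows (7, 7); (2, 10)
w1 = Bv₀ = (7·0 + 7·1; 2·0 + 10·1) = (7, 10)
w2 = Bw1 = (7·7 + 7·10; 2·7 + 10·10) = (119, 114)
Requested component of w2: 114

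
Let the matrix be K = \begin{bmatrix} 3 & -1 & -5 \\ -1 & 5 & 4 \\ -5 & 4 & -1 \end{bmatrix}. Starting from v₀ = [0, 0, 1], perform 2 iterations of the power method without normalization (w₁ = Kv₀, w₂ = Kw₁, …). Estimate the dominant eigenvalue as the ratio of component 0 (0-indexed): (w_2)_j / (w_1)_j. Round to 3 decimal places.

2.800

w1 = Kv₀ = (-5, 4, -1)
w2 = Kw1 = (-14, 21, 42)
Ratio at component: -14 / -5 = 2.800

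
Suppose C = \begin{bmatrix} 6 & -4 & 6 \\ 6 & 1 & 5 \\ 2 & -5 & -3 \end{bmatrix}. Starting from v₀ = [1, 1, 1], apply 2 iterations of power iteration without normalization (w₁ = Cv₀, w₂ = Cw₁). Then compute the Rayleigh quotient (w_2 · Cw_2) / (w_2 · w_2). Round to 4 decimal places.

w1 = Cv₀ = (8, 12, -6)
w2 = Cw1 = (-36, 30, -26)
Cw2 = (-492, -316, -144)
w2·Cw2 = (-36)·(-492) + 30·(-316) + (-26)·(-144) = 11976; w2·w2 = (-36)·(-36) + 30·30 + (-26)·(-26) = 2872
λ ≈ 11976/2872 = 4.1699

λ ≈ 4.1699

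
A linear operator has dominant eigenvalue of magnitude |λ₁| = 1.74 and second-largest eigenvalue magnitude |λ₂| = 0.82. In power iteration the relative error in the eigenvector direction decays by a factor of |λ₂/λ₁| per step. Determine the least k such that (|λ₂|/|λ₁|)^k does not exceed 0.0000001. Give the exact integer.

22

|λ₂/λ₁| = 0.82/1.74 = 0.47126
Need k ≥ ln(0.0000001) / ln(0.47126) = -16.1181 / -0.7523 ≈ 21.424
Smallest integer k satisfying the bound: 22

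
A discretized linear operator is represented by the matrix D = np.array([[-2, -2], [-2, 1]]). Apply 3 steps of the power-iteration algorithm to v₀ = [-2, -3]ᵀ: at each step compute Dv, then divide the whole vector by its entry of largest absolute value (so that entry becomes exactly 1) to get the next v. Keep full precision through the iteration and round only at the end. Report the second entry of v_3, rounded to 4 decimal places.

0.3049

Dv0 = (10.00000, 1.00000); divide by 10.00000 → v1 = (1.00000, 0.10000)
Dv1 = (-2.20000, -1.90000); divide by -2.20000 → v2 = (1.00000, 0.86364)
Dv2 = (-3.72727, -1.13636); divide by -3.72727 → v3 = (1.00000, 0.30488)
Requested entry of v3: 25/82 = 0.3049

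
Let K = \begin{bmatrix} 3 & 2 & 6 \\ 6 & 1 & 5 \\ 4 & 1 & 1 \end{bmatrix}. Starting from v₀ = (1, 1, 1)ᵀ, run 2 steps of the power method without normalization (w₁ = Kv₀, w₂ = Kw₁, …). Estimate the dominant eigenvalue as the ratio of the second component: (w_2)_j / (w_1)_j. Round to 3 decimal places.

w1 = Kv₀ = (3·1 + 2·1 + 6·1; 6·1 + 1·1 + 5·1; 4·1 + 1·1 + 1·1) = (11, 12, 6)
w2 = Kw1 = (3·11 + 2·12 + 6·6; 6·11 + 1·12 + 5·6; 4·11 + 1·12 + 1·6) = (93, 108, 62)
Ratio at component: 108 / 12 = 9.000

9.000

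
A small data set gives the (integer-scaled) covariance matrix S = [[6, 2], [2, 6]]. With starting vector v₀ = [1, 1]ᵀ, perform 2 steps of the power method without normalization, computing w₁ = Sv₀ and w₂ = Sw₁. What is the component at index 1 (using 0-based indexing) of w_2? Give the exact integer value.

64

w1 = Sv₀ = (8, 8)
w2 = Sw1 = (64, 64)
The requested component of w2 is 64.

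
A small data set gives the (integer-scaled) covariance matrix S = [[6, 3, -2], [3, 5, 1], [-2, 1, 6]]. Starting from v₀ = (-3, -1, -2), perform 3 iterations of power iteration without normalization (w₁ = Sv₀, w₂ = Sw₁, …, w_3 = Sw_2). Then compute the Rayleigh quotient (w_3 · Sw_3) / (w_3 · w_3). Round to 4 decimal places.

λ ≈ 8.5125

w1 = Sv₀ = (6·(-3) + 3·(-1) + (-2)·(-2); 3·(-3) + 5·(-1) + 1·(-2); (-2)·(-3) + 1·(-1) + 6·(-2)) = (-17, -16, -7)
w2 = Sw1 = (6·(-17) + 3·(-16) + (-2)·(-7); 3·(-17) + 5·(-16) + 1·(-7); (-2)·(-17) + 1·(-16) + 6·(-7)) = (-136, -138, -24)
w3 = Sw2 = (-1182, -1122, -10)
Sw3 = (-10438, -9166, 1182)
w3·Sw3 = (-1182)·(-10438) + (-1122)·(-9166) + (-10)·1182 = 22610148; w3·w3 = (-1182)·(-1182) + (-1122)·(-1122) + (-10)·(-10) = 2656108
λ ≈ 22610148/2656108 = 8.5125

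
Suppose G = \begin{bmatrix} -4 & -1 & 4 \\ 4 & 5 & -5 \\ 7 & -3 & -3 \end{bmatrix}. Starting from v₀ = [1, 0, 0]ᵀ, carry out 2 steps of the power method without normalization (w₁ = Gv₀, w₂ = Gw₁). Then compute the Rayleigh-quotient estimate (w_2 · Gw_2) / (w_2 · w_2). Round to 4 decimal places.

λ ≈ -9.3037

w1 = Gv₀ = ((-4)·1 + (-1)·0 + 4·0; 4·1 + 5·0 + (-5)·0; 7·1 + (-3)·0 + (-3)·0) = (-4, 4, 7)
w2 = Gw1 = ((-4)·(-4) + (-1)·4 + 4·7; 4·(-4) + 5·4 + (-5)·7; 7·(-4) + (-3)·4 + (-3)·7) = (40, -31, -61)
Gw2 = (-373, 310, 556)
w2·Gw2 = 40·(-373) + (-31)·310 + (-61)·556 = -58446; w2·w2 = 40·40 + (-31)·(-31) + (-61)·(-61) = 6282
λ ≈ -58446/6282 = -9.3037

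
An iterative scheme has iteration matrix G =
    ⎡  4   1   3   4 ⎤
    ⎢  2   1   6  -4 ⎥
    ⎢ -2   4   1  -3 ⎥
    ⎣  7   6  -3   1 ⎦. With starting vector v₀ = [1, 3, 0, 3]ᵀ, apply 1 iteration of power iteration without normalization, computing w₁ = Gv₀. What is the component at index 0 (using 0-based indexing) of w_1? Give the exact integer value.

19

w1 = Gv₀ = (4·1 + 1·3 + 3·0 + 4·3; 2·1 + 1·3 + 6·0 + (-4)·3; (-2)·1 + 4·3 + 1·0 + (-3)·3; 7·1 + 6·3 + (-3)·0 + 1·3) = (19, -7, 1, 28)
The requested component of w1 is 19.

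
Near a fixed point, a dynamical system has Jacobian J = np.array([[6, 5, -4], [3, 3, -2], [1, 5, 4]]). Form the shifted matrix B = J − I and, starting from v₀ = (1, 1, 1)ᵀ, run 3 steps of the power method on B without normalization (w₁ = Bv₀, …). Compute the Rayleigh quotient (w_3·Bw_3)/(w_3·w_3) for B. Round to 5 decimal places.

5.18972

B = J − I has rows (5, 5, -4); (3, 2, -2); (1, 5, 3)
w1 = Bv₀ = (5·1 + 5·1 + (-4)·1; 3·1 + 2·1 + (-2)·1; 1·1 + 5·1 + 3·1) = (6, 3, 9)
w2 = Bw1 = (5·6 + 5·3 + (-4)·9; 3·6 + 2·3 + (-2)·9; 1·6 + 5·3 + 3·9) = (9, 6, 48)
w3 = Bw2 = (-117, -57, 183)
Bw3 = (-1602, -831, 147)
w3·Bw3 = 261702; w3·w3 = 50427; μ ≈ 261702/50427 = 5.18972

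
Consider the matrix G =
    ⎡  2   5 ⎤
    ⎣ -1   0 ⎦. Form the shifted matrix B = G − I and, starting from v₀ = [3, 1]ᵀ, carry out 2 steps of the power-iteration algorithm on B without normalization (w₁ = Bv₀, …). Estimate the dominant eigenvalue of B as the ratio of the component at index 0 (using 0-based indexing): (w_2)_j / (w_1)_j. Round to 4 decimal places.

μ ≈ -1.5000

B = G − I has rows (1, 5); (-1, -1)
w1 = Bv₀ = (1·3 + 5·1; (-1)·3 + (-1)·1) = (8, -4)
w2 = Bw1 = (1·8 + 5·(-4); (-1)·8 + (-1)·(-4)) = (-12, -4)
Ratio: -12/8 = -1.5000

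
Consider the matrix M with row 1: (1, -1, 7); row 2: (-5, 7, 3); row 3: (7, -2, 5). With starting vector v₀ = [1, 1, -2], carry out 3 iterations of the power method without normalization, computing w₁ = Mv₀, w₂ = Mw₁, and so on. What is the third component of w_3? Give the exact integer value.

-944

w1 = Mv₀ = (-14, -4, -5)
w2 = Mw1 = (-45, 27, -115)
w3 = Mw2 = (-877, 69, -944)
The requested component of w3 is -944.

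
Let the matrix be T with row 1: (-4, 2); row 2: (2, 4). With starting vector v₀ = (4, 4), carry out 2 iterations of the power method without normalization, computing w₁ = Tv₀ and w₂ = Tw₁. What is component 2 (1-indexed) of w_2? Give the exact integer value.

w1 = Tv₀ = ((-4)·4 + 2·4; 2·4 + 4·4) = (-8, 24)
w2 = Tw1 = ((-4)·(-8) + 2·24; 2·(-8) + 4·24) = (80, 80)
The requested component of w2 is 80.

80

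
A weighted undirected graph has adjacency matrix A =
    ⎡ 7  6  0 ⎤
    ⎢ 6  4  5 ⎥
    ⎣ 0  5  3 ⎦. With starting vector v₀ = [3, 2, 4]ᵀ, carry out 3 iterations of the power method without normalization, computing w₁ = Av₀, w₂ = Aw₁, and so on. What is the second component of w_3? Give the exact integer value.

6490

w1 = Av₀ = (7·3 + 6·2 + 0·4; 6·3 + 4·2 + 5·4; 0·3 + 5·2 + 3·4) = (33, 46, 22)
w2 = Aw1 = (7·33 + 6·46 + 0·22; 6·33 + 4·46 + 5·22; 0·33 + 5·46 + 3·22) = (507, 492, 296)
w3 = Aw2 = (6501, 6490, 3348)
The requested component of w3 is 6490.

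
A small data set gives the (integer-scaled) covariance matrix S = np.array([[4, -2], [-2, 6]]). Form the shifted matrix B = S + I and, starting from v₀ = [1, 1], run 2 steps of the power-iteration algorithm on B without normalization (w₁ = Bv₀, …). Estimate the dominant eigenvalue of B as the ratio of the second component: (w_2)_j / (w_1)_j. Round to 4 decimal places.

μ ≈ 5.8000

B = S + I has rows (5, -2); (-2, 7)
w1 = Bv₀ = (3, 5)
w2 = Bw1 = (5, 29)
Ratio: 29/5 = 5.8000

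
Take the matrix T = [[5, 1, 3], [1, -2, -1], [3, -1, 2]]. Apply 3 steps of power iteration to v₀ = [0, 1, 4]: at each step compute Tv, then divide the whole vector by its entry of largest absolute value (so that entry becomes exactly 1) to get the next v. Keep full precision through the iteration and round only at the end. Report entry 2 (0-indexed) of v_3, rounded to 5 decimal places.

0.57143

Tv0 = (13.000000, -6.000000, 7.000000); divide by 13.000000 → v1 = (1.000000, -0.461538, 0.538462)
Tv1 = (6.153846, 1.384615, 4.538462); divide by 6.153846 → v2 = (1.000000, 0.225000, 0.737500)
Tv2 = (7.437500, -0.187500, 4.250000); divide by 7.437500 → v3 = (1.000000, -0.025210, 0.571429)
Requested entry of v3: 340/595 = 0.57143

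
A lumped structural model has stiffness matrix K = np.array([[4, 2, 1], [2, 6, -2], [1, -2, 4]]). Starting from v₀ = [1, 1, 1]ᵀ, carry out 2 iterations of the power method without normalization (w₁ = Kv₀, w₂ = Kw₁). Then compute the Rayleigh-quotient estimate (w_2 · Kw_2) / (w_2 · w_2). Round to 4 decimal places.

λ ≈ 6.8195

w1 = Kv₀ = (7, 6, 3)
w2 = Kw1 = (43, 44, 7)
Kw2 = (267, 336, -17)
w2·Kw2 = 43·267 + 44·336 + 7·(-17) = 26146; w2·w2 = 43·43 + 44·44 + 7·7 = 3834
λ ≈ 26146/3834 = 6.8195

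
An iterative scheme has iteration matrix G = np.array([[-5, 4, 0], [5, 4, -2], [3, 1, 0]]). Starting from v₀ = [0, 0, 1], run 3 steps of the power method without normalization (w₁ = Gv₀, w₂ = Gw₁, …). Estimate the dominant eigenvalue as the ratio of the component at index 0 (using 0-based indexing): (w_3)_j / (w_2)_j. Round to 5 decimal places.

-1.00000

w1 = Gv₀ = (0, -2, 0)
w2 = Gw1 = (-8, -8, -2)
w3 = Gw2 = (8, -68, -32)
Ratio at component: 8 / -8 = -1.00000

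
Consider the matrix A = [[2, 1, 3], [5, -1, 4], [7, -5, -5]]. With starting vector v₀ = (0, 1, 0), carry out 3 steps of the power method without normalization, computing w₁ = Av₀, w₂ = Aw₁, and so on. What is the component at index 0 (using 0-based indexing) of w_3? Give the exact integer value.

69

w1 = Av₀ = (2·0 + 1·1 + 3·0; 5·0 + (-1)·1 + 4·0; 7·0 + (-5)·1 + (-5)·0) = (1, -1, -5)
w2 = Aw1 = (2·1 + 1·(-1) + 3·(-5); 5·1 + (-1)·(-1) + 4·(-5); 7·1 + (-5)·(-1) + (-5)·(-5)) = (-14, -14, 37)
w3 = Aw2 = (69, 92, -213)
The requested component of w3 is 69.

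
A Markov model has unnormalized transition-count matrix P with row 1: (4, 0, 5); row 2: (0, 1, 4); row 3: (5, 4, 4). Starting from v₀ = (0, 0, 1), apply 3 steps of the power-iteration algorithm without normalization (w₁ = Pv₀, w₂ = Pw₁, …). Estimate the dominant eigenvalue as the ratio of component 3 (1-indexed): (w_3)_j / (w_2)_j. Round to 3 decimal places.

8.912

w1 = Pv₀ = (4·0 + 0·0 + 5·1; 0·0 + 1·0 + 4·1; 5·0 + 4·0 + 4·1) = (5, 4, 4)
w2 = Pw1 = (4·5 + 0·4 + 5·4; 0·5 + 1·4 + 4·4; 5·5 + 4·4 + 4·4) = (40, 20, 57)
w3 = Pw2 = (445, 248, 508)
Ratio at component: 508 / 57 = 8.912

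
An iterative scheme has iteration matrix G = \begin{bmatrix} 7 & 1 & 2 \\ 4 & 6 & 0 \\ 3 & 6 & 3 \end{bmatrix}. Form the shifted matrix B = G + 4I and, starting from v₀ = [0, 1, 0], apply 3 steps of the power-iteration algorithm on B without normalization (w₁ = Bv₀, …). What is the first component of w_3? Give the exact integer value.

677

B = G + 4I has rows (11, 1, 2); (4, 10, 0); (3, 6, 7)
w1 = Bv₀ = (1, 10, 6)
w2 = Bw1 = (33, 104, 105)
w3 = Bw2 = (677, 1172, 1458)
Requested component of w3: 677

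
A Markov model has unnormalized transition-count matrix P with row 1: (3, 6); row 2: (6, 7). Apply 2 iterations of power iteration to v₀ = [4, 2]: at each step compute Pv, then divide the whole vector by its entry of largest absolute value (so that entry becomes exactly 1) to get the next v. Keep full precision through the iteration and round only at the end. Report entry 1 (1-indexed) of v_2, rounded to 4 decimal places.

Pv0 = (24.00000, 38.00000); divide by 38.00000 → v1 = (0.63158, 1.00000)
Pv1 = (7.89474, 10.78947); divide by 10.78947 → v2 = (0.73171, 1.00000)
Requested entry of v2: 300/410 = 0.7317

0.7317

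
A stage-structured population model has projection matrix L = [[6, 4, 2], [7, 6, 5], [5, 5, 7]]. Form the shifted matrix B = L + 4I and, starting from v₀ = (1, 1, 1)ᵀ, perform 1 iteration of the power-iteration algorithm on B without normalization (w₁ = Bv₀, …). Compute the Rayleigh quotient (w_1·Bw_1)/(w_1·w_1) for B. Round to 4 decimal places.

μ ≈ 19.5555

B = L + 4I has rows (10, 4, 2); (7, 10, 5); (5, 5, 11)
w1 = Bv₀ = (16, 22, 21)
Bw1 = (290, 437, 421)
w1·Bw1 = 23095; w1·w1 = 1181; μ ≈ 23095/1181 = 19.5555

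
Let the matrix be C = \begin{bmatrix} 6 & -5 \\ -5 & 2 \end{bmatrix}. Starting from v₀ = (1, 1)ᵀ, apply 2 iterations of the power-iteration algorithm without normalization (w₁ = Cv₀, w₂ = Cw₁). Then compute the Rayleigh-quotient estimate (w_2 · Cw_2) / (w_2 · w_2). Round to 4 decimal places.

λ ≈ 9.2491

w1 = Cv₀ = (6·1 + (-5)·1; (-5)·1 + 2·1) = (1, -3)
w2 = Cw1 = (6·1 + (-5)·(-3); (-5)·1 + 2·(-3)) = (21, -11)
Cw2 = (181, -127)
w2·Cw2 = 21·181 + (-11)·(-127) = 5198; w2·w2 = 21·21 + (-11)·(-11) = 562
λ ≈ 5198/562 = 9.2491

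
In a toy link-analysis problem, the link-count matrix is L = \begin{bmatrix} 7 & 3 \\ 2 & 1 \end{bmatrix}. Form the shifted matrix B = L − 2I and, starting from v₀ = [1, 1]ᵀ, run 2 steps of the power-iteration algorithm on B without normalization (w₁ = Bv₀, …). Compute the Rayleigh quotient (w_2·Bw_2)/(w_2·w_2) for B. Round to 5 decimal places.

5.90405

B = L − 2I has rows (5, 3); (2, -1)
w1 = Bv₀ = (5·1 + 3·1; 2·1 + (-1)·1) = (8, 1)
w2 = Bw1 = (5·8 + 3·1; 2·8 + (-1)·1) = (43, 15)
Bw2 = (260, 71)
w2·Bw2 = 12245; w2·w2 = 2074; μ ≈ 12245/2074 = 5.90405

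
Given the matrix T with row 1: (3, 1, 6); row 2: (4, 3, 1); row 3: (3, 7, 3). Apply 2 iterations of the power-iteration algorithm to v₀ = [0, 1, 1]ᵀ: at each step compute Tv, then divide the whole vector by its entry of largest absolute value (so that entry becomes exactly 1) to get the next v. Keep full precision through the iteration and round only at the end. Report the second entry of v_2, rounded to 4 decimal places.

Tv0 = (7.00000, 4.00000, 10.00000); divide by 10.00000 → v1 = (0.70000, 0.40000, 1.00000)
Tv1 = (8.50000, 5.00000, 7.90000); divide by 8.50000 → v2 = (1.00000, 0.58824, 0.92941)
Requested entry of v2: 50/85 = 0.5882

0.5882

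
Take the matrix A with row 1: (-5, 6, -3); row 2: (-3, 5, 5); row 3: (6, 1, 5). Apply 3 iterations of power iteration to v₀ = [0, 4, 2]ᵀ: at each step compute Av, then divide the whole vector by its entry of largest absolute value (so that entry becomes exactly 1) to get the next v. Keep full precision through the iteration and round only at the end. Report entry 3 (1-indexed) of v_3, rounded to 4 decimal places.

0.8656

Av0 = (18.00000, 30.00000, 14.00000); divide by 30.00000 → v1 = (0.60000, 1.00000, 0.46667)
Av1 = (1.60000, 5.53333, 6.93333); divide by 6.93333 → v2 = (0.23077, 0.79808, 1.00000)
Av2 = (0.63462, 8.29808, 7.18269); divide by 8.29808 → v3 = (0.07648, 1.00000, 0.86559)
Requested entry of v3: 1494/1726 = 0.8656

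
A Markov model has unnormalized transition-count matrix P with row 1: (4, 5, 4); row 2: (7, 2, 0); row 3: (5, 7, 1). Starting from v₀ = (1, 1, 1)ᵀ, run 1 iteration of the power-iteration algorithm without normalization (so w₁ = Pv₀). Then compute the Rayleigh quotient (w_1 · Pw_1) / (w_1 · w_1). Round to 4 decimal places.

λ ≈ 11.3389

w1 = Pv₀ = (4·1 + 5·1 + 4·1; 7·1 + 2·1 + 0·1; 5·1 + 7·1 + 1·1) = (13, 9, 13)
Pw1 = (149, 109, 141)
w1·Pw1 = 13·149 + 9·109 + 13·141 = 4751; w1·w1 = 13·13 + 9·9 + 13·13 = 419
λ ≈ 4751/419 = 11.3389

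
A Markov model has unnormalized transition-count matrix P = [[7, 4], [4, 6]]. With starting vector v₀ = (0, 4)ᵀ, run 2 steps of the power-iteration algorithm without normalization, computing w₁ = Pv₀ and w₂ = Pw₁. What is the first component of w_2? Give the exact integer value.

208

w1 = Pv₀ = (16, 24)
w2 = Pw1 = (208, 208)
The requested component of w2 is 208.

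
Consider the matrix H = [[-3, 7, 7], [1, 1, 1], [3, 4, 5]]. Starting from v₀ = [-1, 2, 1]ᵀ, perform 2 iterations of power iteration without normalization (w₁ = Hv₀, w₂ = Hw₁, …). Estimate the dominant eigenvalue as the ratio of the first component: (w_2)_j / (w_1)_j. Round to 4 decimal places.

w1 = Hv₀ = ((-3)·(-1) + 7·2 + 7·1; 1·(-1) + 1·2 + 1·1; 3·(-1) + 4·2 + 5·1) = (24, 2, 10)
w2 = Hw1 = ((-3)·24 + 7·2 + 7·10; 1·24 + 1·2 + 1·10; 3·24 + 4·2 + 5·10) = (12, 36, 130)
Ratio at component: 12 / 24 = 0.5000

0.5000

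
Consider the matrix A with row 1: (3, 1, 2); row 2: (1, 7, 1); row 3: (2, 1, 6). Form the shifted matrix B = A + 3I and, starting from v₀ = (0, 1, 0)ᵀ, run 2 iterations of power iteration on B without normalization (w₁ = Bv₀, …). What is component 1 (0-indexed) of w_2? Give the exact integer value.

102

B = A + 3I has rows (6, 1, 2); (1, 10, 1); (2, 1, 9)
w1 = Bv₀ = (1, 10, 1)
w2 = Bw1 = (18, 102, 21)
Requested component of w2: 102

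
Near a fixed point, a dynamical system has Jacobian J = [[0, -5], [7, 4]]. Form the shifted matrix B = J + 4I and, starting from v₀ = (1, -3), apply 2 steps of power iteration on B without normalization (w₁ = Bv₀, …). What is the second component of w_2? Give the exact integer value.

B = J + 4I has rows (4, -5); (7, 8)
w1 = Bv₀ = (4·1 + (-5)·(-3); 7·1 + 8·(-3)) = (19, -17)
w2 = Bw1 = (4·19 + (-5)·(-17); 7·19 + 8·(-17)) = (161, -3)
Requested component of w2: -3

-3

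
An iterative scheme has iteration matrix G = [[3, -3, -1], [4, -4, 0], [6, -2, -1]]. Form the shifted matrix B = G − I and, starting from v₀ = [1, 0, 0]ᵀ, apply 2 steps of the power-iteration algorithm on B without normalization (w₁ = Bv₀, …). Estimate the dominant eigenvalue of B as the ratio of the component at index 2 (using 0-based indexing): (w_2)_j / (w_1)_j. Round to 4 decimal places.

B = G − I has rows (2, -3, -1); (4, -5, 0); (6, -2, -2)
w1 = Bv₀ = (2·1 + (-3)·0 + (-1)·0; 4·1 + (-5)·0 + 0·0; 6·1 + (-2)·0 + (-2)·0) = (2, 4, 6)
w2 = Bw1 = (2·2 + (-3)·4 + (-1)·6; 4·2 + (-5)·4 + 0·6; 6·2 + (-2)·4 + (-2)·6) = (-14, -12, -8)
Ratio: -8/6 = -1.3333

-1.3333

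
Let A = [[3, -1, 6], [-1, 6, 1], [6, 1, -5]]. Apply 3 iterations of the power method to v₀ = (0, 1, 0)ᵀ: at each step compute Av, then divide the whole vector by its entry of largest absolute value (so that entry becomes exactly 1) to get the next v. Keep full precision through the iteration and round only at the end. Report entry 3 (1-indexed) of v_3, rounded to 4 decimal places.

0.1991

Av0 = (-1.00000, 6.00000, 1.00000); divide by 6.00000 → v1 = (-0.16667, 1.00000, 0.16667)
Av1 = (-0.50000, 6.33333, -0.83333); divide by 6.33333 → v2 = (-0.07895, 1.00000, -0.13158)
Av2 = (-2.02632, 5.94737, 1.18421); divide by 5.94737 → v3 = (-0.34071, 1.00000, 0.19912)
Requested entry of v3: 45/226 = 0.1991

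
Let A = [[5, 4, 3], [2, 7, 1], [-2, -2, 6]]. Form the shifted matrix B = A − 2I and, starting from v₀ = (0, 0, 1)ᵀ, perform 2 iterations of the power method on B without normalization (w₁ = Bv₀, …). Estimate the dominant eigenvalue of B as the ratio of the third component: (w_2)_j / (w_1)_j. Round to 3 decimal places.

B = A − 2I has rows (3, 4, 3); (2, 5, 1); (-2, -2, 4)
w1 = Bv₀ = (3·0 + 4·0 + 3·1; 2·0 + 5·0 + 1·1; (-2)·0 + (-2)·0 + 4·1) = (3, 1, 4)
w2 = Bw1 = (3·3 + 4·1 + 3·4; 2·3 + 5·1 + 1·4; (-2)·3 + (-2)·1 + 4·4) = (25, 15, 8)
Ratio: 8/4 = 2.000

2.000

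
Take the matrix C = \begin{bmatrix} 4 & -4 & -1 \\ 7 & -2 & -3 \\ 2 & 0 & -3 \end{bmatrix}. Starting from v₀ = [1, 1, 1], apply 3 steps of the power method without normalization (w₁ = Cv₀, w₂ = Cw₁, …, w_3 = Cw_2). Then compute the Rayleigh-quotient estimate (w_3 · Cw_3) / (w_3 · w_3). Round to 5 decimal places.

-2.32515

w1 = Cv₀ = (-1, 2, -1)
w2 = Cw1 = (-11, -8, 1)
w3 = Cw2 = (-13, -64, -25)
Cw3 = (229, 112, 49)
w3·Cw3 = (-13)·229 + (-64)·112 + (-25)·49 = -11370; w3·w3 = (-13)·(-13) + (-64)·(-64) + (-25)·(-25) = 4890
λ ≈ -11370/4890 = -2.32515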